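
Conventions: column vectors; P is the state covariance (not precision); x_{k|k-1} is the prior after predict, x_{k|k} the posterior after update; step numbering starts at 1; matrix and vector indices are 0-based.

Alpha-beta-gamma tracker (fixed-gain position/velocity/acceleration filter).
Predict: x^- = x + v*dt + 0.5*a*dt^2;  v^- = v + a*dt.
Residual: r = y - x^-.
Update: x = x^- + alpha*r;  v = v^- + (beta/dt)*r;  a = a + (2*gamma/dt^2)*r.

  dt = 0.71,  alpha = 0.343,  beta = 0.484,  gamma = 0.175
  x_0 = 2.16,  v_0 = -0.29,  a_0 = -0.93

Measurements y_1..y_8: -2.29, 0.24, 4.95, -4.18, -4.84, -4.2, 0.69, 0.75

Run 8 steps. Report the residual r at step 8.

resid = 6.0673

step 1: x_pred=1.7197  r=-4.0097  x^+=0.3444  v^+=-3.6837  a^+=-3.7140
step 2: x_pred=-3.2071  r=3.4471  x^+=-2.0248  v^+=-3.9707  a^+=-1.3206
step 3: x_pred=-5.1768  r=10.1268  x^+=-1.7033  v^+=1.9950  a^+=5.7105
step 4: x_pred=1.1525  r=-5.3325  x^+=-0.6765  v^+=2.4144  a^+=2.0081
step 5: x_pred=1.5438  r=-6.3838  x^+=-0.6458  v^+=-0.5116  a^+=-2.4242
step 6: x_pred=-1.6201  r=-2.5799  x^+=-2.5050  v^+=-3.9915  a^+=-4.2154
step 7: x_pred=-6.4015  r=7.0915  x^+=-3.9691  v^+=-2.1503  a^+=0.7082
step 8: x_pred=-5.3173  r=6.0673  x^+=-3.2362  v^+=2.4885  a^+=4.9208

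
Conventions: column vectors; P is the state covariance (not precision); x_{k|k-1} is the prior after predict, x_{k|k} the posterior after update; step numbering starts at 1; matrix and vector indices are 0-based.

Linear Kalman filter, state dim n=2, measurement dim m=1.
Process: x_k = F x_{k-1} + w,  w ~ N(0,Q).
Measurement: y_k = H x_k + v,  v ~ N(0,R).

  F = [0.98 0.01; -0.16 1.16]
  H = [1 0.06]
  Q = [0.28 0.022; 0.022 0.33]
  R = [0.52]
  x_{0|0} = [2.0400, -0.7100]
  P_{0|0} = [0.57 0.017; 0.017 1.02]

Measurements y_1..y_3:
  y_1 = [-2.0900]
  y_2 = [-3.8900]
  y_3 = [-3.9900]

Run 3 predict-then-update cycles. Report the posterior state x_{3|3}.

step 1: x^-=[1.9921, -1.1500]  P^-=[0.8279 -0.0362; -0.0362 1.7108]  S=[1.3497]  K=[0.6118; 0.0492]  nu=[-4.0131]  x^+=[-0.4630, -1.3474]  P^+=[0.3227 -0.0769; -0.0769 1.7075]
step 2: x^-=[-0.4672, -1.4890]  P^-=[0.5886 -0.0961; -0.0961 2.6644]  S=[1.1067]  K=[0.5267; 0.0577]  nu=[-3.3335]  x^+=[-2.2228, -1.6811]  P^+=[0.2816 -0.1297; -0.1297 2.6608]
step 3: x^-=[-2.1952, -1.5945]  P^-=[0.5482 -0.1385; -0.1385 3.9657]  S=[1.0659]  K=[0.5065; 0.0933]  nu=[-1.6991]  x^+=[-3.0559, -1.7530]  P^+=[0.2747 -0.1889; -0.1889 3.9564]

x_post = [-3.0559, -1.7530]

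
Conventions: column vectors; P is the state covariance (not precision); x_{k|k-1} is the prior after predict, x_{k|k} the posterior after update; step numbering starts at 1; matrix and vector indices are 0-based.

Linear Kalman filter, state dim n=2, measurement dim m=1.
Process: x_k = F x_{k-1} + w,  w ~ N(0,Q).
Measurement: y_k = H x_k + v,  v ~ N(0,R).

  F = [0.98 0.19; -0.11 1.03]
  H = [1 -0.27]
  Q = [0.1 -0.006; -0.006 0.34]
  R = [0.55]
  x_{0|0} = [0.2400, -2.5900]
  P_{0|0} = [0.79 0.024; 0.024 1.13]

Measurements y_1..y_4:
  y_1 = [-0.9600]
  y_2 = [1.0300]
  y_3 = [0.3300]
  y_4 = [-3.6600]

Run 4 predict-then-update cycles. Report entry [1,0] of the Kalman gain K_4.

step 1: x^-=[-0.2569, -2.6941]  P^-=[0.9084 0.1537; 0.1537 1.5429]  S=[1.4879]  K=[0.5827; -0.1767]  nu=[-1.4305]  x^+=[-1.0904, -2.4414]  P^+=[0.4033 0.3069; 0.3069 1.4965]
step 2: x^-=[-1.5324, -2.3947]  P^-=[0.6556 0.5467; 0.5467 1.8630]  S=[1.0462]  K=[0.4856; 0.0418]  nu=[1.9159]  x^+=[-0.6021, -2.3146]  P^+=[0.4090 0.5255; 0.5255 1.8611]
step 3: x^-=[-1.0298, -2.3178]  P^-=[0.7556 0.8336; 0.8336 2.2004]  S=[1.0159]  K=[0.5223; 0.2357]  nu=[0.7340]  x^+=[-0.6465, -2.1447]  P^+=[0.4785 0.7085; 0.7085 2.1439]
step 4: x^-=[-1.0410, -2.1380]  P^-=[0.9008 1.0623; 1.0623 2.4597]  S=[1.0565]  K=[0.5812; 0.3769]  nu=[-3.1962]  x^+=[-2.8986, -3.3427]  P^+=[0.5440 0.8309; 0.8309 2.3096]

K[1,0] = 0.3769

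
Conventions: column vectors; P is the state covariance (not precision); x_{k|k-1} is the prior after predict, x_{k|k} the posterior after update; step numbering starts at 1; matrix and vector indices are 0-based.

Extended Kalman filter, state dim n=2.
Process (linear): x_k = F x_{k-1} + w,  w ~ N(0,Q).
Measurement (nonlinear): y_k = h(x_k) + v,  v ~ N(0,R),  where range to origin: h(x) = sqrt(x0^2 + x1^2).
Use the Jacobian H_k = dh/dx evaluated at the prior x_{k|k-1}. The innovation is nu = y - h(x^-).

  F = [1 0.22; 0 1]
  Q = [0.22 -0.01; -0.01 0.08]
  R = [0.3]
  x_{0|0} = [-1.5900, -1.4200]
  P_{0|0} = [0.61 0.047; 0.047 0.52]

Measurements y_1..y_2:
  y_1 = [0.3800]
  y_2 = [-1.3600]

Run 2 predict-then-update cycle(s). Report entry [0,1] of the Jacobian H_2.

H_jac[0,1] = -0.6472

step 1: x^-=[-1.9024, -1.4200]  P^-=[0.8758 0.1514; 0.1514 0.6000]  H_jac=[-0.8014 -0.5982]  S=[1.2223]  K=[-0.6483; -0.3929]  nu=[-1.9939]  x^+=[-0.6097, -0.6366]  P^+=[0.3621 -0.1599; -0.1599 0.4113]
step 2: x^-=[-0.7497, -0.6366]  P^-=[0.5316 -0.0795; -0.0795 0.4913]  H_jac=[-0.7623 -0.6472]  S=[0.7363]  K=[-0.4805; -0.3496]  nu=[-2.3436]  x^+=[0.3764, 0.1828]  P^+=[0.3616 -0.2032; -0.2032 0.4013]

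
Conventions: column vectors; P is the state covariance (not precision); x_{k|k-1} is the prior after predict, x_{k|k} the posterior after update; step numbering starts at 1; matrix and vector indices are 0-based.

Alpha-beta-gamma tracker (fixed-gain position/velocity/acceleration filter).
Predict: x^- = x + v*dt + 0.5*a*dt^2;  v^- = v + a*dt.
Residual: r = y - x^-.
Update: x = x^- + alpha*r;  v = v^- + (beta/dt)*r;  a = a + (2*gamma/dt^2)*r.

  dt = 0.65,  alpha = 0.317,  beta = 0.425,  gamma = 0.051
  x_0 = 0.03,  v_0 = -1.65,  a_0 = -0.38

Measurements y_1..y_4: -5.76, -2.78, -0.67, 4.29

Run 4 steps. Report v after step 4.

v_post = 7.0659

step 1: x_pred=-1.1228  r=-4.6372  x^+=-2.5928  v^+=-4.9290  a^+=-1.4995
step 2: x_pred=-6.1134  r=3.3334  x^+=-5.0567  v^+=-3.7242  a^+=-0.6948
step 3: x_pred=-7.6242  r=6.9542  x^+=-5.4197  v^+=0.3712  a^+=0.9841
step 4: x_pred=-4.9705  r=9.2605  x^+=-2.0350  v^+=7.0659  a^+=3.2198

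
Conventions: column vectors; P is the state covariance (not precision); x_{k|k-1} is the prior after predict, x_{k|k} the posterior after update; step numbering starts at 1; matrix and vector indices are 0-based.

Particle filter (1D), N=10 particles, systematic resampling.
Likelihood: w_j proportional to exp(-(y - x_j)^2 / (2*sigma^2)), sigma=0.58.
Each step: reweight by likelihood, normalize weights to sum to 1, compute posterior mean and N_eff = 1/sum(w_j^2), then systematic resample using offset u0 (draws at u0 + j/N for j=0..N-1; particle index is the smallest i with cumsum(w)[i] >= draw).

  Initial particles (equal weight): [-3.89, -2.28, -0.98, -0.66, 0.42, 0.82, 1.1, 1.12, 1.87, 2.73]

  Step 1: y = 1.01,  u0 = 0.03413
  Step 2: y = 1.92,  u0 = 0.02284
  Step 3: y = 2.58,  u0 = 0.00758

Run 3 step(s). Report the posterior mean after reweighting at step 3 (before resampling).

step 1: w=[0.0000, 0.0000, 0.0007, 0.0041, 0.1537, 0.2444, 0.2548, 0.2533, 0.0859, 0.0032]  mean=0.9948  Neff=4.5494  idx=[4, 4, 5, 5, 6, 6, 6, 7, 7, 8]
step 2: w=[0.0108, 0.0108, 0.0506, 0.0506, 0.1124, 0.1124, 0.1124, 0.1179, 0.1179, 0.3042]  mean=1.2960  Neff=6.1114  idx=[2, 4, 4, 5, 6, 7, 8, 9, 9, 9]
step 3: w=[0.0060, 0.0231, 0.0231, 0.0231, 0.0231, 0.0252, 0.0252, 0.2837, 0.2837, 0.2837]  mean=1.7546  Neff=4.0845  idx=[1, 5, 7, 7, 7, 8, 8, 8, 9, 9]

post_mean = 1.7546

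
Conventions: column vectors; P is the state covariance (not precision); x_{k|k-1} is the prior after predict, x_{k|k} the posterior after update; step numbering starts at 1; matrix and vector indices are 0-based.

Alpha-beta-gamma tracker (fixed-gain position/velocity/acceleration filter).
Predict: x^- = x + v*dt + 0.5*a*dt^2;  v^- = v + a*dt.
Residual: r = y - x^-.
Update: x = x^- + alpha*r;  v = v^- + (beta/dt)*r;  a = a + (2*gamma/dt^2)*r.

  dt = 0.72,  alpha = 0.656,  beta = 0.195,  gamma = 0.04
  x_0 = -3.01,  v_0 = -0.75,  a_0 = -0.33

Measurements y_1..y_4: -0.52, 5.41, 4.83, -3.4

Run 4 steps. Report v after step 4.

v_post = 0.8819

step 1: x_pred=-3.6355  r=3.1155  x^+=-1.5917  v^+=-0.1438  a^+=0.1508
step 2: x_pred=-1.6562  r=7.0662  x^+=2.9792  v^+=1.8785  a^+=1.2413
step 3: x_pred=4.6535  r=0.1765  x^+=4.7693  v^+=2.8200  a^+=1.2685
step 4: x_pred=7.1285  r=-10.5285  x^+=0.2218  v^+=0.8819  a^+=-0.3563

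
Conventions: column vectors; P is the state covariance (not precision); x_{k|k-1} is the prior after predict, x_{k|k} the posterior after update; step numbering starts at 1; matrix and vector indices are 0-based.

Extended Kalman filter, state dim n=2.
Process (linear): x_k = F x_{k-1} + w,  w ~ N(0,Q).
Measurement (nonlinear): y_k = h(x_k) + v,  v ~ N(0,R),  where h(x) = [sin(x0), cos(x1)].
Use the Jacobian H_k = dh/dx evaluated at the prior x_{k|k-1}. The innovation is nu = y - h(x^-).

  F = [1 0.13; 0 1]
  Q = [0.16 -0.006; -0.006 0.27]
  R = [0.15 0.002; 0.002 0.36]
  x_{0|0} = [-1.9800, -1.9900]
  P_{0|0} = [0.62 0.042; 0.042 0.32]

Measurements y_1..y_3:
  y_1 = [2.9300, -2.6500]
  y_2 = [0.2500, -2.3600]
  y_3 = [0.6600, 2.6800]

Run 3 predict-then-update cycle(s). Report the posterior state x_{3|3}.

x_post = [-5.8902, -0.9952]

step 1: x^-=[-2.2387, -1.9900]  P^-=[0.7963 0.0776; 0.0776 0.5900]  H_jac=[-0.6193 0.0000; 0.0000 0.9134]  S=[0.4555 -0.0419; -0.0419 0.8523]  K=[-1.0801 0.0301; -0.0476 0.6300]  nu=[3.7151, -2.2430]  x^+=[-6.3188, -3.5798]  P^+=[0.2615 0.0095; 0.0095 0.2482]
step 2: x^-=[-6.7842, -3.5798]  P^-=[0.4282 0.0358; 0.0358 0.5182]  H_jac=[0.8771 0.0000; 0.0000 -0.4243]  S=[0.4794 -0.0113; -0.0113 0.4533]  K=[0.7830 -0.0139; 0.0540 -0.4837]  nu=[0.7303, -1.4545]  x^+=[-6.1921, -2.8368]  P^+=[0.1339 0.0081; 0.0081 0.4101]
step 3: x^-=[-6.5608, -2.8368]  P^-=[0.3029 0.0555; 0.0555 0.6801]  H_jac=[0.9617 0.0000; 0.0000 0.3001]  S=[0.4302 0.0180; 0.0180 0.4213]  K=[0.6768 0.0106; 0.1039 0.4801]  nu=[0.9341, 3.6339]  x^+=[-5.8902, -0.9952]  P^+=[0.1056 0.0172; 0.0172 0.5766]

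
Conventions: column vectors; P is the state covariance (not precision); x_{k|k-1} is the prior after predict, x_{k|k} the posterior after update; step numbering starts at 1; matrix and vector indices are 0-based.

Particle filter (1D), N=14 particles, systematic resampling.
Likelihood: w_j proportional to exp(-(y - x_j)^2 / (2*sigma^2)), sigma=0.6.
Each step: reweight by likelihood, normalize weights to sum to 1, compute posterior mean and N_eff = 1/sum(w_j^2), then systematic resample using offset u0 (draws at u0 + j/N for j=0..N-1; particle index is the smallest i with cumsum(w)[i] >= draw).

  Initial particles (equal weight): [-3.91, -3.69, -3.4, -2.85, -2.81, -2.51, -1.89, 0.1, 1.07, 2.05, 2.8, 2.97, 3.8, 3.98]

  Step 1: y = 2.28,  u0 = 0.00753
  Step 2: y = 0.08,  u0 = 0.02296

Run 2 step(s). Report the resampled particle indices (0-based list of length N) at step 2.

resampled_idx = [0, 0, 0, 0, 0, 0, 0, 0, 0, 0, 0, 0, 0, 4]

step 1: w=[0.0000, 0.0000, 0.0000, 0.0000, 0.0000, 0.0000, 0.0000, 0.0006, 0.0563, 0.4000, 0.2957, 0.2222, 0.0174, 0.0078]  mean=2.4653  Neff=3.3295  idx=[8, 9, 9, 9, 9, 9, 9, 10, 10, 10, 10, 11, 11, 11]
step 2: w=[0.9030, 0.0161, 0.0161, 0.0161, 0.0161, 0.0161, 0.0161, 0.0001, 0.0001, 0.0001, 0.0001, 0.0000, 0.0000, 0.0000]  mean=1.1655  Neff=1.2240  idx=[0, 0, 0, 0, 0, 0, 0, 0, 0, 0, 0, 0, 0, 4]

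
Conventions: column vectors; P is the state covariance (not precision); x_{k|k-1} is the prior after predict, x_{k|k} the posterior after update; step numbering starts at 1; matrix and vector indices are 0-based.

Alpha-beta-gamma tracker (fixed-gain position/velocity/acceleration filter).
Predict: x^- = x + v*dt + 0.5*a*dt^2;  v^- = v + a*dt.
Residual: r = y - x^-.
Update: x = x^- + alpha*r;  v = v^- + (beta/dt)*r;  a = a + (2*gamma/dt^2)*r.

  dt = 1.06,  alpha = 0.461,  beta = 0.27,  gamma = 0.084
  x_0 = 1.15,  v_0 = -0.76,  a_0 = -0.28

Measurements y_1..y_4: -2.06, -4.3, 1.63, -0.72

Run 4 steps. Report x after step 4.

x_post = -2.5462

step 1: x_pred=0.1871  r=-2.2471  x^+=-0.8488  v^+=-1.6292  a^+=-0.6160
step 2: x_pred=-2.9218  r=-1.3782  x^+=-3.5571  v^+=-2.6332  a^+=-0.8221
step 3: x_pred=-6.8101  r=8.4401  x^+=-2.9192  v^+=-1.3547  a^+=0.4399
step 4: x_pred=-4.1081  r=3.3881  x^+=-2.5462  v^+=-0.0254  a^+=0.9465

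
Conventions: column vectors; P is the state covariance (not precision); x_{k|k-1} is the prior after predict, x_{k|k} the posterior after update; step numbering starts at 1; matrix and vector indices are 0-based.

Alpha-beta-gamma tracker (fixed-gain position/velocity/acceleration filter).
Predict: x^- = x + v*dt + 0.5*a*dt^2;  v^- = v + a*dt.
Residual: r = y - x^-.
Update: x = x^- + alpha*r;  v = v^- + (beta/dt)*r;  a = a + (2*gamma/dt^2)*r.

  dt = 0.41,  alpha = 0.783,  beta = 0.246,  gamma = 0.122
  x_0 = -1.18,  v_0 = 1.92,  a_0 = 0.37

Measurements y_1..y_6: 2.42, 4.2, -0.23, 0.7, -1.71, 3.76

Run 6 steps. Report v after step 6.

step 1: x_pred=-0.3617  r=2.7817  x^+=1.8164  v^+=3.7407  a^+=4.4077
step 2: x_pred=3.7205  r=0.4795  x^+=4.0960  v^+=5.8356  a^+=5.1036
step 3: x_pred=6.9175  r=-7.1475  x^+=1.3210  v^+=3.6396  a^+=-5.2711
step 4: x_pred=2.3702  r=-1.6702  x^+=1.0624  v^+=0.4763  a^+=-7.6954
step 5: x_pred=0.6109  r=-2.3209  x^+=-1.2064  v^+=-4.0714  a^+=-11.0642
step 6: x_pred=-3.8056  r=7.5656  x^+=2.1183  v^+=-4.0683  a^+=-0.0827

v_post = -4.0683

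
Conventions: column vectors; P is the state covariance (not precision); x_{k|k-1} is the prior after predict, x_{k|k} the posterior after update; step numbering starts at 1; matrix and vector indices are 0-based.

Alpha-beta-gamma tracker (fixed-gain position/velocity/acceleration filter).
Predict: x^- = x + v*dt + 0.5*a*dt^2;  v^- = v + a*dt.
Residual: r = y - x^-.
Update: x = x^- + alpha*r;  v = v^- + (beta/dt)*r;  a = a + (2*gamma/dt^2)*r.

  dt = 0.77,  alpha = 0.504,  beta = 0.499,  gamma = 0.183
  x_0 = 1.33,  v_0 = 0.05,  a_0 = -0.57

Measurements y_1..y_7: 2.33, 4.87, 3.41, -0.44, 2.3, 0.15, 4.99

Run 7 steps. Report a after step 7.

step 1: x_pred=1.1995  r=1.1305  x^+=1.7693  v^+=0.3437  a^+=0.1278
step 2: x_pred=2.0718  r=2.7982  x^+=3.4821  v^+=2.2555  a^+=1.8552
step 3: x_pred=5.7688  r=-2.3588  x^+=4.5800  v^+=2.1553  a^+=0.3991
step 4: x_pred=6.3579  r=-6.7979  x^+=2.9318  v^+=-1.9428  a^+=-3.7973
step 5: x_pred=0.3101  r=1.9899  x^+=1.3130  v^+=-3.5771  a^+=-2.5689
step 6: x_pred=-2.2029  r=2.3529  x^+=-1.0171  v^+=-4.0304  a^+=-1.1165
step 7: x_pred=-4.4514  r=9.4414  x^+=0.3070  v^+=1.2285  a^+=4.7118

a_post = 4.7118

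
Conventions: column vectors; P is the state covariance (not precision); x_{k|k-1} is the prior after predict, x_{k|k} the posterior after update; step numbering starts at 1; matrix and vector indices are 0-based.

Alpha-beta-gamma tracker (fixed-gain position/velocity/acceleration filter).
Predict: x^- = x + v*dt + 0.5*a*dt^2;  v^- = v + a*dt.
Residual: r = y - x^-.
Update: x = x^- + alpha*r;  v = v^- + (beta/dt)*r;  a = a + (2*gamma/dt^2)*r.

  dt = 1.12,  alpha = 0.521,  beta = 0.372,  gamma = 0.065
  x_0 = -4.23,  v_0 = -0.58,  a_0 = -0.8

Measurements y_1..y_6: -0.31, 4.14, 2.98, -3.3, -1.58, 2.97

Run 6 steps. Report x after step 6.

x_post = 0.1148

step 1: x_pred=-5.3814  r=5.0714  x^+=-2.7392  v^+=0.2084  a^+=-0.2744
step 2: x_pred=-2.6779  r=6.8179  x^+=0.8742  v^+=2.1656  a^+=0.4321
step 3: x_pred=3.5707  r=-0.5907  x^+=3.2630  v^+=2.4534  a^+=0.3709
step 4: x_pred=6.2434  r=-9.5434  x^+=1.2713  v^+=-0.3010  a^+=-0.6181
step 5: x_pred=0.5465  r=-2.1265  x^+=-0.5614  v^+=-1.6995  a^+=-0.8385
step 6: x_pred=-2.9908  r=5.9608  x^+=0.1148  v^+=-0.6588  a^+=-0.2207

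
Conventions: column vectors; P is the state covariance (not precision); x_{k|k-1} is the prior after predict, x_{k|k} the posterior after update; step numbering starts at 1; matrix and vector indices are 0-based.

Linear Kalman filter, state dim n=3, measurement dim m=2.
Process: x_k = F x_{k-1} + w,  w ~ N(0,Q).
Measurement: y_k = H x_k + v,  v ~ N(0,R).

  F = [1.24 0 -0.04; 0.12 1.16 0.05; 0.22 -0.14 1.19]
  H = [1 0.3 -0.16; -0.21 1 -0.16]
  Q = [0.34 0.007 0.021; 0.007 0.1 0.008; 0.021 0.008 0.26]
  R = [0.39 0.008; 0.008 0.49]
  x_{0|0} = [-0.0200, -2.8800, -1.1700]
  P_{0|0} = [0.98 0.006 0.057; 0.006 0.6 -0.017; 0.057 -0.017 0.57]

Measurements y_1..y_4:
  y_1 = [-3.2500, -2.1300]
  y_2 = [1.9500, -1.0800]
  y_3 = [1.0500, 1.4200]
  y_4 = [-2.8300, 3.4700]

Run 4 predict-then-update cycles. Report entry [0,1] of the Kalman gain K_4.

step 1: x^-=[0.0220, -3.4017, -0.9935]  P^-=[1.8421 0.1644 0.3437; 0.1644 0.9233 -0.0428; 0.3437 -0.0428 1.1615]  S=[2.3377 0.0473; 0.0473 1.4920]  K=[0.7898 -0.2110; 0.1797 0.5946; 0.0662 -0.2037]  nu=[-2.4104, 1.1174]  x^+=[-2.1177, -3.1705, -1.3806]  P^+=[0.3331 -0.0006 0.1657; -0.0006 0.3102 0.1100; 0.1657 0.1100 1.0906]
step 2: x^-=[-2.5707, -4.0009, -1.6649]  P^-=[0.8374 0.0578 0.3037; 0.0578 0.5396 0.2077; 0.3037 0.2077 1.8768]  S=[1.2416 0.0147; 0.0147 1.0442]  K=[0.6513 -0.1687; 0.1446 0.4712; 0.0547 -0.1505]  nu=[5.4546, 2.1147]  x^+=[0.6251, -2.2156, -1.6849]  P^+=[0.2842 0.0198 0.2345; 0.0198 0.2797 0.2719; 0.2345 0.2719 1.8497]
step 3: x^-=[0.8425, -2.5793, -1.5573]  P^-=[0.7568 0.0748 0.3526; 0.0748 0.5250 0.4943; 0.3526 0.4943 2.9295]  S=[1.1536 0.0043; 0.0043 0.9574]  K=[0.6271 -0.1496; 0.1311 0.4487; 0.0280 -0.0507]  nu=[0.7321, 3.9270]  x^+=[0.7142, -0.7212, -1.7360]  P^+=[0.2825 0.0431 0.3252; 0.0431 0.3119 0.5118; 0.3252 0.5118 2.9262]
step 4: x^-=[0.9551, -0.8377, -1.8077]  P^-=[0.7468 0.1000 0.4311; 0.1000 0.6063 0.9022; 0.4311 0.9022 4.4206]  S=[1.1399 -0.0022; -0.0022 0.9407]  K=[0.6206 -0.1323; 0.1216 0.4690; -0.0046 0.1109]  nu=[-3.8230, 4.2190]  x^+=[-1.9757, 0.6765, -1.3221]  P^+=[0.2908 0.0730 0.4483; 0.0730 0.3827 0.8539; 0.4483 0.8539 4.4090]

K[0,1] = -0.1323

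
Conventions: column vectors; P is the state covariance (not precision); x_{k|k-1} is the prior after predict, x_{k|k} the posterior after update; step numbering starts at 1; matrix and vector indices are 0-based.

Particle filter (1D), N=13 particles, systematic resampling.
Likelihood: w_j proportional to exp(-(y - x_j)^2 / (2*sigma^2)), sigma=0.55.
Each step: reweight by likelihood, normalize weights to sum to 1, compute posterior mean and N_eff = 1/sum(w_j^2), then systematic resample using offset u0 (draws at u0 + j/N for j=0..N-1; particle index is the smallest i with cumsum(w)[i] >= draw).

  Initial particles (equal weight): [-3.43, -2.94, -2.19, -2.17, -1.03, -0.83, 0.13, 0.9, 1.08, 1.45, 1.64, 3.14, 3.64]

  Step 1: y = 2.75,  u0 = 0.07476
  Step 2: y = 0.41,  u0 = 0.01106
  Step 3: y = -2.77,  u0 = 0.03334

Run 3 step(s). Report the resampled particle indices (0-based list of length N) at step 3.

resampled_idx = [0, 1, 2, 3, 4, 5, 6, 7, 8, 9, 10, 11, 12]

step 1: w=[0.0000, 0.0000, 0.0000, 0.0000, 0.0000, 0.0000, 0.0000, 0.0028, 0.0079, 0.0489, 0.1041, 0.6207, 0.2155]  mean=2.9863  Neff=2.2469  idx=[10, 10, 11, 11, 11, 11, 11, 11, 11, 11, 12, 12, 12]
step 2: w=[0.4999, 0.4999, 0.0000, 0.0000, 0.0000, 0.0000, 0.0000, 0.0000, 0.0000, 0.0000, 0.0000, 0.0000, 0.0000]  mean=1.6403  Neff=2.0009  idx=[0, 0, 0, 0, 0, 0, 0, 1, 1, 1, 1, 1, 1]
step 3: w=[0.0769, 0.0769, 0.0769, 0.0769, 0.0769, 0.0769, 0.0769, 0.0769, 0.0769, 0.0769, 0.0769, 0.0769, 0.0769]  mean=1.6400  Neff=13.0000  idx=[0, 1, 2, 3, 4, 5, 6, 7, 8, 9, 10, 11, 12]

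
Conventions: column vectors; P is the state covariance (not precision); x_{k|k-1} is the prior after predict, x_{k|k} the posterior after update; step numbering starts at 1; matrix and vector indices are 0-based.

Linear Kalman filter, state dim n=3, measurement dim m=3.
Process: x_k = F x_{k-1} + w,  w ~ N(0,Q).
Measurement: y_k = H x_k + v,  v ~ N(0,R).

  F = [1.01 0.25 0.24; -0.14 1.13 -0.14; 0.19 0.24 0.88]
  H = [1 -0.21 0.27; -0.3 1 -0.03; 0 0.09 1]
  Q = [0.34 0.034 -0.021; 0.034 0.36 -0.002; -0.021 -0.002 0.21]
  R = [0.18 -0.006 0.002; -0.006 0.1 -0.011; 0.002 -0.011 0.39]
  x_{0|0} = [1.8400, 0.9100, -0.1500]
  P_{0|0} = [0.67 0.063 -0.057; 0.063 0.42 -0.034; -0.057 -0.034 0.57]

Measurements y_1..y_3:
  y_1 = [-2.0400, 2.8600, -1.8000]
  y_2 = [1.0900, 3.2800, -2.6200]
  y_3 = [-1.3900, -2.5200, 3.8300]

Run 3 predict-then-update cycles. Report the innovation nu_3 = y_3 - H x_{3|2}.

step 1: x^-=[2.0499, 0.7917, 0.4360]  P^-=[1.0827 0.1104 0.2087; 0.1104 0.9092 0.0111; 0.2087 0.0111 0.6721]  S=[1.4168 -0.4299 0.3829; -0.4299 1.0441 -0.0038; 0.3829 -0.0038 1.0715]  K=[0.8581 0.1416 -0.1021; 0.2254 0.9316 0.0096; 0.1077 -0.0221 0.5896]  nu=[-4.0414, 2.6963, -2.3073]  x^+=[-0.8007, 2.3707, -1.4193]  P^+=[0.1787 0.0624 -0.0453; 0.0624 0.1099 -0.0160; -0.0453 -0.0160 0.2319]
step 2: x^-=[-0.5567, 2.9897, -0.8322]  P^-=[0.5502 0.1052 0.0402; 0.1052 0.4920 -0.0028; 0.0402 -0.0028 0.3861]  S=[0.7579 -0.1709 0.1472; -0.1709 0.5796 0.0040; 0.1472 0.0040 0.7796]  K=[0.7529 0.1172 -0.0790; 0.1908 0.8507 0.0128; 0.0939 -0.0212 0.4774]  nu=[2.4992, 0.0983, -2.0569]  x^+=[1.4990, 3.5239, -1.5813]  P^+=[0.1555 0.0537 -0.0354; 0.0537 0.0995 -0.0129; -0.0354 -0.0129 0.1878]
step 3: x^-=[2.0154, 3.9935, -0.2610]  P^-=[0.5240 0.0963 0.0333; 0.0963 0.4795 0.0003; 0.0333 0.0003 0.3543]  S=[0.7285 -0.1680 0.1305; -0.1680 0.5698 0.0092; 0.1305 0.0092 0.7483]  K=[0.7431 0.1117 -0.0749; 0.1864 0.8455 0.0151; 0.0912 -0.0162 0.4579]  nu=[-2.4963, -5.9167, 3.7316]  x^+=[-0.7798, -1.4181, 1.3156]  P^+=[0.1530 0.0524 -0.0337; 0.0524 0.0986 -0.0119; -0.0337 -0.0119 0.1800]

innov = [-2.4963, -5.9167, 3.7316]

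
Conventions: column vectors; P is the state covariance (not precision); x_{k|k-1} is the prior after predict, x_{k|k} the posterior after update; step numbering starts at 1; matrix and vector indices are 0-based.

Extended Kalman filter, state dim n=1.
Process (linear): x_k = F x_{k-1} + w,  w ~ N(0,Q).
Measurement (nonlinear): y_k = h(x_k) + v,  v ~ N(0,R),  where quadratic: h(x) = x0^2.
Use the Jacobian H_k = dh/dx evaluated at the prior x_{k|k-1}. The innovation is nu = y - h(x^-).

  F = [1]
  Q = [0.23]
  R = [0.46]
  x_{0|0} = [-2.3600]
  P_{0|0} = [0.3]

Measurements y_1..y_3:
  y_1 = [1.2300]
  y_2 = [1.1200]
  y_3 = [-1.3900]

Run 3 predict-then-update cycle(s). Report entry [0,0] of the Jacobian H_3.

H_jac[0,0] = -2.3593

step 1: x^-=[-2.3600]  P^-=[0.5300]  H_jac=[-4.7200]  S=[12.2676]  K=[-0.2039]  nu=[-4.3396]  x^+=[-1.4751]  P^+=[0.0199]
step 2: x^-=[-1.4751]  P^-=[0.2499]  H_jac=[-2.9501]  S=[2.6347]  K=[-0.2798]  nu=[-1.0558]  x^+=[-1.1797]  P^+=[0.0436]
step 3: x^-=[-1.1797]  P^-=[0.2736]  H_jac=[-2.3593]  S=[1.9831]  K=[-0.3255]  nu=[-2.7816]  x^+=[-0.2742]  P^+=[0.0635]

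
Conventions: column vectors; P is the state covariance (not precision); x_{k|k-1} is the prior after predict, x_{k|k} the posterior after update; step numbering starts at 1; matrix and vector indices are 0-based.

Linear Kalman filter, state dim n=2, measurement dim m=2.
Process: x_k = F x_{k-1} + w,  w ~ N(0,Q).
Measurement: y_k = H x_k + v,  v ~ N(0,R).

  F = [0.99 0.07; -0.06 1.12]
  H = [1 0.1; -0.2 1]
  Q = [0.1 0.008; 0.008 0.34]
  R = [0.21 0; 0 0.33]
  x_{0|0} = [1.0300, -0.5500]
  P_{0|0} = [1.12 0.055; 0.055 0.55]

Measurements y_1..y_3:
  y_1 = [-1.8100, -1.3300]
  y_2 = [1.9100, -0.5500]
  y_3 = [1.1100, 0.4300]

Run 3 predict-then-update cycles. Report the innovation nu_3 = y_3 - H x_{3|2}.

innov = [0.6974, 1.2327]

step 1: x^-=[0.9812, -0.6778]  P^-=[1.2080 0.0453; 0.0453 1.0266]  S=[1.4374 -0.0945; -0.0945 1.3867]  K=[0.8381 -0.0844; 0.1519 0.7441]  nu=[-2.7234, -0.4560]  x^+=[-1.2627, -1.4307]  P^+=[0.1753 0.0072; 0.0072 0.2470]
step 2: x^-=[-1.3502, -1.5267]  P^-=[0.2740 0.0249; 0.0249 0.6495]  S=[0.4955 0.0346; 0.0346 0.9805]  K=[0.5615 -0.0503; 0.1358 0.6525]  nu=[3.4129, 0.7066]  x^+=[0.5307, -0.6020]  P^+=[0.1172 0.0069; 0.0069 0.2167]
step 3: x^-=[0.4832, -0.7060]  P^-=[0.2169 0.0256; 0.0256 0.6113]  S=[0.4381 0.0428; 0.0428 0.9398]  K=[0.5050 -0.0419; 0.1355 0.6389]  nu=[0.6974, 1.2327]  x^+=[0.7837, 0.1760]  P^+=[0.1053 0.0072; 0.0072 0.2123]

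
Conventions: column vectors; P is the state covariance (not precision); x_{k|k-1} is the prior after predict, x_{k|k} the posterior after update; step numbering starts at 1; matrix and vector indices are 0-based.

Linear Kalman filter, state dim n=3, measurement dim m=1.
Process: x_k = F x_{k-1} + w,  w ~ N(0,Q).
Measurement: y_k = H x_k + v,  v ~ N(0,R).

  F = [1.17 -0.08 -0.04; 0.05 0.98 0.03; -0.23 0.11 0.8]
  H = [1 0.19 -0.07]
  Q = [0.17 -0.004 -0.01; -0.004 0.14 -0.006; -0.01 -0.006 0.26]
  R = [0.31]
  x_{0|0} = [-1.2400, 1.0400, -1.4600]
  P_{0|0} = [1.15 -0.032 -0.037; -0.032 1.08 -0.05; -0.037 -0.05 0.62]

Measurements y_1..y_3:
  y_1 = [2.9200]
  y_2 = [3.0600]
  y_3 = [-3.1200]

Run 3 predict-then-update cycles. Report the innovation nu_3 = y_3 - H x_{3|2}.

step 1: x^-=[-1.4756, 0.9134, -0.7684]  P^-=[1.7613 -0.0578 -0.3851; -0.0578 1.1745 0.0785; -0.3851 0.0785 0.7371]  S=[2.1471]  K=[0.8277; 0.0744; -0.1964]  nu=[4.1683]  x^+=[1.9746, 1.2236, -1.5872]  P^+=[0.2902 -0.1901 -0.0360; -0.1901 1.1626 0.1099; -0.0360 0.1099 0.6543]
step 2: x^-=[2.2759, 1.2503, -1.5893]  P^-=[0.6154 -0.3020 -0.1888; -0.3020 1.2456 0.2588; -0.1888 0.2588 0.7504]  S=[0.8788]  K=[0.6500; -0.0949; -0.2186]  nu=[0.4353]  x^+=[2.5588, 1.2090, -1.6844]  P^+=[0.2441 -0.2477 -0.0639; -0.2477 1.2377 0.2406; -0.0639 0.2406 0.7084]
step 3: x^-=[2.9645, 1.2622, -1.8031]  P^-=[0.5671 -0.3828 -0.2225; -0.3828 1.3196 0.3834; -0.2225 0.3834 0.8196]  S=[0.8042]  K=[0.6341; -0.1976; -0.2575]  nu=[-6.4505]  x^+=[-1.1256, 2.5367, -0.1423]  P^+=[0.2438 -0.2820 -0.0912; -0.2820 1.2882 0.3425; -0.0912 0.3425 0.7663]

innov = [-6.4505]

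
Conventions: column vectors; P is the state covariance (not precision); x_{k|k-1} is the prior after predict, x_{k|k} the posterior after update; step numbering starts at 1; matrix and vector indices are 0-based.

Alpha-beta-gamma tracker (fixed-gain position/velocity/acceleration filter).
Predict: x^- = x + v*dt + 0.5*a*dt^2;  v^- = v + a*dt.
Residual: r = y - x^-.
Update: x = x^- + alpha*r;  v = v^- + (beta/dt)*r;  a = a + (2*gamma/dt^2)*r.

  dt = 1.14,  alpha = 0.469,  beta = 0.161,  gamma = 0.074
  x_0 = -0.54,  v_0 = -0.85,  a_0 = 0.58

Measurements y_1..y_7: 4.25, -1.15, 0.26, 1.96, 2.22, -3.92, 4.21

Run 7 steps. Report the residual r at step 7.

resid = 3.5848

step 1: x_pred=-1.1321  r=5.3821  x^+=1.3921  v^+=0.5713  a^+=1.1929
step 2: x_pred=2.8185  r=-3.9685  x^+=0.9573  v^+=1.3708  a^+=0.7410
step 3: x_pred=3.0015  r=-2.7415  x^+=1.7157  v^+=1.8283  a^+=0.4288
step 4: x_pred=4.0786  r=-2.1186  x^+=3.0850  v^+=2.0179  a^+=0.1875
step 5: x_pred=5.5072  r=-3.2872  x^+=3.9655  v^+=1.7674  a^+=-0.1868
step 6: x_pred=5.8590  r=-9.7790  x^+=1.2726  v^+=0.1733  a^+=-1.3005
step 7: x_pred=0.6252  r=3.5848  x^+=2.3065  v^+=-0.8029  a^+=-0.8922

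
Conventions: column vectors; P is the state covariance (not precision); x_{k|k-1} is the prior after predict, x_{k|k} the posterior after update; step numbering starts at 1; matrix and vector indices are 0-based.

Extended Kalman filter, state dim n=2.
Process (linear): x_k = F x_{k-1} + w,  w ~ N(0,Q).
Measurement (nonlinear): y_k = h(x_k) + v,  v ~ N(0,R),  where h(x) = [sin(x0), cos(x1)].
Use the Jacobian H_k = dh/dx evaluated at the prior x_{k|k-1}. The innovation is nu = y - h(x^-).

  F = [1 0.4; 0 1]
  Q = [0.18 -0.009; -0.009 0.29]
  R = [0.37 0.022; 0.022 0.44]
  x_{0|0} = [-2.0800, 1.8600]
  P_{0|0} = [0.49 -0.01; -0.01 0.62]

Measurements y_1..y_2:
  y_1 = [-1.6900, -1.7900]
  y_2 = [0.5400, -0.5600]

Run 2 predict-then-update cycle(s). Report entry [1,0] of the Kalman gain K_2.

K[1,0] = 0.1311

step 1: x^-=[-1.3360, 1.8600]  P^-=[0.7612 0.2290; 0.2290 0.9100]  H_jac=[0.2326 0.0000; 0.0000 -0.9585]  S=[0.4112 -0.0291; -0.0291 1.2760]  K=[0.4192 -0.1625; 0.0814 -0.6817]  nu=[-0.7174, -1.5048]  x^+=[-1.3923, 2.8274]  P^+=[0.6513 0.0650; 0.0650 0.3111]
step 2: x^-=[-0.2613, 2.8274]  P^-=[0.9330 0.1804; 0.1804 0.6011]  H_jac=[0.9661 0.0000; 0.0000 -0.3090]  S=[1.2408 -0.0318; -0.0318 0.4974]  K=[0.7248 -0.0657; 0.1311 -0.3650]  nu=[0.7983, 0.3911]  x^+=[0.2916, 2.7893]  P^+=[0.2761 0.0419; 0.0419 0.5104]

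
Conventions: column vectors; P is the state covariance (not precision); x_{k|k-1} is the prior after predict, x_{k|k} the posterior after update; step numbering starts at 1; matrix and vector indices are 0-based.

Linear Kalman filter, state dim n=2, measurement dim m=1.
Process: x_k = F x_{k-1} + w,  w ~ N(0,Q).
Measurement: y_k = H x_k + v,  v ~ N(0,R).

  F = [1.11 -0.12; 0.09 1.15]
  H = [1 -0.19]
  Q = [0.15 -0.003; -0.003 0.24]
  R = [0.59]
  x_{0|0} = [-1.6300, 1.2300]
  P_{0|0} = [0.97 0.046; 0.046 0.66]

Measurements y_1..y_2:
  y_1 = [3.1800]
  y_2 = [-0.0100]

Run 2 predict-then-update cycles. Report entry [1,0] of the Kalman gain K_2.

K[1,0] = -0.1866

step 1: x^-=[-1.9569, 1.2678]  P^-=[1.3424 0.0610; 0.0610 1.1302]  S=[1.9500]  K=[0.6825; -0.0788]  nu=[5.3778]  x^+=[1.7132, 0.8439]  P^+=[0.4342 0.1659; 0.1659 1.1181]
step 2: x^-=[1.8004, 1.1247]  P^-=[0.6568 0.0961; 0.0961 1.7566]  S=[1.2737]  K=[0.5013; -0.1866]  nu=[-1.5967]  x^+=[0.9999, 1.4226]  P^+=[0.3367 0.2152; 0.2152 1.7122]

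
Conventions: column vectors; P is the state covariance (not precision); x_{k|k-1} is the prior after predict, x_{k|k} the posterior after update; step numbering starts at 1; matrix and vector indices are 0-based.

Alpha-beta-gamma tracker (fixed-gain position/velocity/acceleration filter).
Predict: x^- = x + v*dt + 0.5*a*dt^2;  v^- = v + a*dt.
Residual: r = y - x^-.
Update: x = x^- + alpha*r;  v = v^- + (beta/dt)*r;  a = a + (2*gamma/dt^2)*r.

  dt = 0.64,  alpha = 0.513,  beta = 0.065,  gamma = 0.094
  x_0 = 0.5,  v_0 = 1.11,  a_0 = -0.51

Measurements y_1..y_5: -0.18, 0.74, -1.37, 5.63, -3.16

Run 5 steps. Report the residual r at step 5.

step 1: x_pred=1.1060  r=-1.2860  x^+=0.4463  v^+=0.6530  a^+=-1.1002
step 2: x_pred=0.6388  r=0.1012  x^+=0.6907  v^+=-0.0409  a^+=-1.0538
step 3: x_pred=0.4488  r=-1.8188  x^+=-0.4843  v^+=-0.9000  a^+=-1.8886
step 4: x_pred=-1.4471  r=7.0771  x^+=2.1835  v^+=-1.3900  a^+=1.3597
step 5: x_pred=1.5724  r=-4.7324  x^+=-0.8553  v^+=-1.0004  a^+=-0.8124

resid = -4.7324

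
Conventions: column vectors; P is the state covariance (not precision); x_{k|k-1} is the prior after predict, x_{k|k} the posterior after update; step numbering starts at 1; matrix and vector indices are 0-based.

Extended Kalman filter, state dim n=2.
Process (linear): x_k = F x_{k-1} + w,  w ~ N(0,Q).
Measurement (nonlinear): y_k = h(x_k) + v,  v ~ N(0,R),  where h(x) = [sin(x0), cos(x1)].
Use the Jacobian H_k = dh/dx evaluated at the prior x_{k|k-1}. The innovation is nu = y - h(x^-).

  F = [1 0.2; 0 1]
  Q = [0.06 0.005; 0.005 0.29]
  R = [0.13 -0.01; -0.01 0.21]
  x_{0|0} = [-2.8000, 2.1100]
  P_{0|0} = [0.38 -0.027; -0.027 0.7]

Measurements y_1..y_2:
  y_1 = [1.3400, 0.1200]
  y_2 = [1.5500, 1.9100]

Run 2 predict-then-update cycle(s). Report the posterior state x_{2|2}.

step 1: x^-=[-2.3780, 2.1100]  P^-=[0.4572 0.1180; 0.1180 0.9900]  H_jac=[-0.7224 0.0000; 0.0000 -0.8581]  S=[0.3686 0.0631; 0.0631 0.9390]  K=[-0.8878 -0.0481; -0.0772 -0.8995]  nu=[2.0315, 0.6335]  x^+=[-4.2121, 1.3834]  P^+=[0.1591 0.0014; 0.0014 0.2192]
step 2: x^-=[-3.9354, 1.3834]  P^-=[0.2285 0.0503; 0.0503 0.5092]  H_jac=[-0.7011 0.0000; 0.0000 -0.9825]  S=[0.2423 0.0246; 0.0246 0.7016]  K=[-0.6562 -0.0474; -0.0732 -0.7106]  nu=[0.8369, 1.7237]  x^+=[-4.5663, 0.0973]  P^+=[0.1210 0.0034; 0.0034 0.1511]

x_post = [-4.5663, 0.0973]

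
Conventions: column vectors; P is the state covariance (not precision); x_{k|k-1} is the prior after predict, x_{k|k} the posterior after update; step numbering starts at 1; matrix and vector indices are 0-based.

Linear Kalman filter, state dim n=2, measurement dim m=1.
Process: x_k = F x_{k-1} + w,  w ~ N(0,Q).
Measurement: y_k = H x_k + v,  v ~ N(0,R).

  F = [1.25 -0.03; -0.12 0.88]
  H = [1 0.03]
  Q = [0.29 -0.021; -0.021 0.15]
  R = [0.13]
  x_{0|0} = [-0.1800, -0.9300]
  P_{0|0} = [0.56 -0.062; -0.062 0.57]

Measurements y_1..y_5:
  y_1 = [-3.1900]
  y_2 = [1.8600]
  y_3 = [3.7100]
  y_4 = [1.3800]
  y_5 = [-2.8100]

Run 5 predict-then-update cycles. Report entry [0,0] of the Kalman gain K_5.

K[0,0] = 0.7789

step 1: x^-=[-0.1971, -0.7968]  P^-=[1.1702 -0.1885; -0.1885 0.6126]  S=[1.2894]  K=[0.9031; -0.1319]  nu=[-2.9690]  x^+=[-2.8785, -0.4051]  P^+=[0.1185 -0.0349; -0.0349 0.5901]
step 2: x^-=[-3.5860, -0.0111]  P^-=[0.4782 -0.0928; -0.0928 0.6161]  S=[0.6032]  K=[0.7882; -0.1232]  nu=[5.4463]  x^+=[0.7067, -0.6822]  P^+=[0.1035 -0.0342; -0.0342 0.6069]
step 3: x^-=[0.9039, -0.6851]  P^-=[0.4548 -0.0903; -0.0903 0.6287]  S=[0.5800]  K=[0.7795; -0.1232]  nu=[2.8267]  x^+=[3.1074, -1.0334]  P^+=[0.1024 -0.0346; -0.0346 0.6199]
step 4: x^-=[3.9152, -1.2823]  P^-=[0.4531 -0.0909; -0.0909 0.6388]  S=[0.5782]  K=[0.7789; -0.1241]  nu=[-2.4968]  x^+=[1.9705, -0.9725]  P^+=[0.1023 -0.0350; -0.0350 0.6299]
step 5: x^-=[2.4923, -1.0922]  P^-=[0.4531 -0.0916; -0.0916 0.6467]  S=[0.5781]  K=[0.7789; -0.1249]  nu=[-5.2695]  x^+=[-1.6121, -0.4338]  P^+=[0.1023 -0.0354; -0.0354 0.6377]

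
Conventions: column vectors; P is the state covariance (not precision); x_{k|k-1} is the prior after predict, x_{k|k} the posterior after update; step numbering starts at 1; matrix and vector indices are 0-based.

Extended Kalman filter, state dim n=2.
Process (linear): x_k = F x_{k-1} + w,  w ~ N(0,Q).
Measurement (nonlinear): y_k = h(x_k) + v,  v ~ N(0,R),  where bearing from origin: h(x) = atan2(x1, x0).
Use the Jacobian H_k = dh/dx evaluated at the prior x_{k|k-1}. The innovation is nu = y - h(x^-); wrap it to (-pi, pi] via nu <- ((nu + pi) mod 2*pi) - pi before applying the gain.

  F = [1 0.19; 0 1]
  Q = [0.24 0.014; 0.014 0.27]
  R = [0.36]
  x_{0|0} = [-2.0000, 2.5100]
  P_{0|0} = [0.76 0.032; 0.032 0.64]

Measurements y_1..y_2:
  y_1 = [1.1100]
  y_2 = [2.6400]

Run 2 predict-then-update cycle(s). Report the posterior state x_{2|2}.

step 1: x^-=[-1.5231, 2.5100]  P^-=[1.0353 0.1676; 0.1676 0.9100]  H_jac=[-0.2912 -0.1767]  S=[0.4934]  K=[-0.6709; -0.4248]  nu=[-1.0062]  x^+=[-0.8480, 2.9374]  P^+=[0.8131 0.0270; 0.0270 0.8210]
step 2: x^-=[-0.2899, 2.9374]  P^-=[1.0930 0.1970; 0.1970 1.0910]  H_jac=[-0.3372 -0.0333]  S=[0.4899]  K=[-0.7656; -0.2097]  nu=[0.9708]  x^+=[-1.0332, 2.7339]  P^+=[0.8059 0.1183; 0.1183 1.0694]

x_post = [-1.0332, 2.7339]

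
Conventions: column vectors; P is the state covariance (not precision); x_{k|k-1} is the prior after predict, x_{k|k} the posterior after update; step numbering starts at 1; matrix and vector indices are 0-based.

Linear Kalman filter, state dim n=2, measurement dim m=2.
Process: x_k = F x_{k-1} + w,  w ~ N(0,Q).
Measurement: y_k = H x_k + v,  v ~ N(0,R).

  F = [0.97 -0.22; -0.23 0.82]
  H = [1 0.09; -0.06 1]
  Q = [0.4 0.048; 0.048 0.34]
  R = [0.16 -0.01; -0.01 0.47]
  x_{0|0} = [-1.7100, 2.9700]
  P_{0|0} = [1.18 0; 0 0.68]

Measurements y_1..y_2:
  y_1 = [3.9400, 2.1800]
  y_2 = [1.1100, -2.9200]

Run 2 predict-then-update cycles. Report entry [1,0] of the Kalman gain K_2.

step 1: x^-=[-2.3121, 2.8287]  P^-=[1.5432 -0.3379; -0.3379 0.8597]  S=[1.6493 -0.3613; -0.3613 1.3758]  K=[0.9005 -0.0764; -0.0190 0.6346]  nu=[5.9975, -0.7874]  x^+=[3.1486, 2.2153]  P^+=[0.1481 -0.0360; -0.0360 0.2963]
step 2: x^-=[2.5668, 1.0924]  P^-=[0.5691 -0.0690; -0.0690 0.5607]  S=[0.7212 -0.0623; -0.0623 1.0410]  K=[0.7759 -0.0526; 0.0213 0.5438]  nu=[-1.5551, -3.8584]  x^+=[1.5633, -1.0390]  P^+=[0.1269 -0.0249; -0.0249 0.2539]

K[1,0] = 0.0213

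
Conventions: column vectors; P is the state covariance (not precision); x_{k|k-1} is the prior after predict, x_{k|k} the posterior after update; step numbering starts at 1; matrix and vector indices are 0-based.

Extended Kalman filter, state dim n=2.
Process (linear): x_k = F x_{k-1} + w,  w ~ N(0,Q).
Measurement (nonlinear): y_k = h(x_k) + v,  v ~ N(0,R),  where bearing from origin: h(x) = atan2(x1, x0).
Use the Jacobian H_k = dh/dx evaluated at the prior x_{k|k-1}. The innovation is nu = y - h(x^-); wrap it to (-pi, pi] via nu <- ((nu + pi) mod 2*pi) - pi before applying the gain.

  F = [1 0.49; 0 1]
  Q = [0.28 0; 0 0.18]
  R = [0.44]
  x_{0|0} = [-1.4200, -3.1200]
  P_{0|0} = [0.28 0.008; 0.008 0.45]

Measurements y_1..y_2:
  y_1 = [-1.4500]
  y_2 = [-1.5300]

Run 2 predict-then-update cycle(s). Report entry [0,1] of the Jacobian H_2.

step 1: x^-=[-2.9488, -3.1200]  P^-=[0.6759 0.2285; 0.2285 0.6300]  H_jac=[0.1693 -0.1600]  S=[0.4631]  K=[0.1681; -0.1341]  nu=[0.8780]  x^+=[-2.8012, -3.2378]  P^+=[0.6628 0.2389; 0.2389 0.6217]
step 2: x^-=[-4.3877, -3.2378]  P^-=[1.3262 0.5436; 0.5436 0.8017]  H_jac=[0.1089 -0.1476]  S=[0.4557]  K=[0.1409; -0.1297]  nu=[0.9759]  x^+=[-4.2502, -3.3643]  P^+=[1.3172 0.5519; 0.5519 0.7940]

H_jac[0,1] = -0.1476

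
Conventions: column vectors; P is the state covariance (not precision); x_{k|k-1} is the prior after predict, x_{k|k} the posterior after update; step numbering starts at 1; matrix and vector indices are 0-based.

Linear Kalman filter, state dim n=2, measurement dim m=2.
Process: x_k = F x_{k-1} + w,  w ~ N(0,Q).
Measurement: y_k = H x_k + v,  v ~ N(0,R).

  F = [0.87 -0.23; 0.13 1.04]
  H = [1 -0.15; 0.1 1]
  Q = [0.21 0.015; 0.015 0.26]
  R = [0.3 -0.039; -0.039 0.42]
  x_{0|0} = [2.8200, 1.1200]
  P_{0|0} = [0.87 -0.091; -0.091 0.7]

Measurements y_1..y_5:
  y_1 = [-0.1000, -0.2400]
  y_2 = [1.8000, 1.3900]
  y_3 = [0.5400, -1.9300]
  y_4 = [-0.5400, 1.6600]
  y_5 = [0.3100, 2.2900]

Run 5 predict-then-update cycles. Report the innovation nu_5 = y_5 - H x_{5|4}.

innov = [0.4808, 1.5625]

step 1: x^-=[2.1958, 1.5314]  P^-=[0.9420 -0.1337; -0.1337 1.0072]  S=[1.3047 -0.2275; -0.2275 1.4099]  K=[0.7537 0.0936; -0.0981 0.6891]  nu=[-2.0661, -1.9910]  x^+=[0.4522, 0.3621]  P^+=[0.2206 -0.0121; -0.0121 0.2945]
step 2: x^-=[0.3102, 0.4353]  P^-=[0.3974 -0.0411; -0.0411 0.5789]  S=[0.7228 -0.1266; -0.1266 0.9947]  K=[0.5709 0.0713; -0.0775 0.5680]  nu=[1.5551, 0.9236]  x^+=[1.2638, 0.8394]  P^+=[0.1671 -0.0090; -0.0090 0.2425]
step 3: x^-=[0.9064, 1.0373]  P^-=[0.3529 -0.0320; -0.0320 0.5227]  S=[0.6743 -0.1136; -0.1136 0.9398]  K=[0.5422 0.0691; -0.0721 0.5440]  nu=[-0.2108, -3.0579]  x^+=[0.5810, -0.6111]  P^+=[0.1588 -0.0080; -0.0080 0.2321]
step 4: x^-=[0.6460, -0.5600]  P^-=[0.3456 -0.0296; -0.0296 0.5116]  S=[0.6660 -0.1103; -0.1103 0.9291]  K=[0.5371 0.0691; -0.0703 0.5391]  nu=[-1.2700, 2.1554]  x^+=[0.1129, 0.6912]  P^+=[0.1573 -0.0076; -0.0076 0.2299]
step 5: x^-=[-0.0607, 0.7335]  P^-=[0.3443 -0.0289; -0.0289 0.5093]  S=[0.6644 -0.1094; -0.1094 0.9269]  K=[0.5361 0.0693; -0.0698 0.5380]  nu=[0.4808, 1.5625]  x^+=[0.3052, 1.5407]  P^+=[0.1570 -0.0075; -0.0075 0.2295]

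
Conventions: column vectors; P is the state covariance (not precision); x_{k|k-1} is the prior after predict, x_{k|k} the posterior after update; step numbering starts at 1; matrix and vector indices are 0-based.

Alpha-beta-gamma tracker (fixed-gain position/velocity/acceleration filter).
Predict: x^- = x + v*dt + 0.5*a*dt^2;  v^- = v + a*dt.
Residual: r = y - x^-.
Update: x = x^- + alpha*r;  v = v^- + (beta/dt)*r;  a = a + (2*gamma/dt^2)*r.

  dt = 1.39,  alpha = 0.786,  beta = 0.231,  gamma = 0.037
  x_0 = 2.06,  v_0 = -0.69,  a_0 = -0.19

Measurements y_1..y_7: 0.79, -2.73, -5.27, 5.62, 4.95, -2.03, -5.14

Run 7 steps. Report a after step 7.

a_post = -0.1341

step 1: x_pred=0.9174  r=-0.1274  x^+=0.8173  v^+=-0.9753  a^+=-0.1949
step 2: x_pred=-0.7266  r=-2.0034  x^+=-2.3013  v^+=-1.5791  a^+=-0.2716
step 3: x_pred=-4.7586  r=-0.5114  x^+=-5.1606  v^+=-2.0416  a^+=-0.2912
step 4: x_pred=-8.2797  r=13.8997  x^+=2.6455  v^+=-0.1364  a^+=0.2412
step 5: x_pred=2.6888  r=2.2612  x^+=4.4661  v^+=0.5746  a^+=0.3278
step 6: x_pred=5.5814  r=-7.6114  x^+=-0.4012  v^+=-0.2347  a^+=0.0363
step 7: x_pred=-0.6924  r=-4.4476  x^+=-4.1882  v^+=-0.9235  a^+=-0.1341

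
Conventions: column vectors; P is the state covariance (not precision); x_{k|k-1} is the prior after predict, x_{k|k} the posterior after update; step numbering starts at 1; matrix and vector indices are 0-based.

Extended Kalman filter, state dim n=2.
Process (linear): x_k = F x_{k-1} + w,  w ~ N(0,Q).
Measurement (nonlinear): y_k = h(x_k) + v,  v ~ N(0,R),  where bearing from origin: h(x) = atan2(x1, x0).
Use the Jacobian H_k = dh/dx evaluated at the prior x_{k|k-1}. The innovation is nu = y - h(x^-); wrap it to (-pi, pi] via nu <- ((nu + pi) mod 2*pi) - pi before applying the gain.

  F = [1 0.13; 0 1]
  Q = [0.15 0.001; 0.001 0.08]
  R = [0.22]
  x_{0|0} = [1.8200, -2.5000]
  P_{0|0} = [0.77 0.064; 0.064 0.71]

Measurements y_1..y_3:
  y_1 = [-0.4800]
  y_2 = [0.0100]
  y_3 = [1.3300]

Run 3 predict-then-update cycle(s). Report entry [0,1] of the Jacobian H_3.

step 1: x^-=[1.4950, -2.5000]  P^-=[0.9486 0.1573; 0.1573 0.7900]  H_jac=[0.2946 0.1762]  S=[0.3432]  K=[0.8951; 0.5406]  nu=[0.5518]  x^+=[1.9890, -2.2017]  P^+=[0.6736 -0.0088; -0.0088 0.6897]
step 2: x^-=[1.7028, -2.2017]  P^-=[0.8330 0.0819; 0.0819 0.7697]  H_jac=[0.2842 0.2198]  S=[0.3347]  K=[0.7611; 0.5750]  nu=[0.9225]  x^+=[2.4049, -1.6712]  P^+=[0.6391 -0.0646; -0.0646 0.6590]
step 3: x^-=[2.1876, -1.6712]  P^-=[0.7835 0.0221; 0.0221 0.7390]  H_jac=[0.2205 0.2887]  S=[0.3225]  K=[0.5555; 0.6766]  nu=[1.9824]  x^+=[3.2888, -0.3300]  P^+=[0.6840 -0.0991; -0.0991 0.5914]

H_jac[0,1] = 0.2887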